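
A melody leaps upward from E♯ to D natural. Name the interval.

diminished seventh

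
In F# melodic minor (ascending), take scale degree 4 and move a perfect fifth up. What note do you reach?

Scale degree 4 of F# melodic minor (ascending) is B.
A perfect fifth (7 semitones) above B lands on the letter F, giving F#.

F#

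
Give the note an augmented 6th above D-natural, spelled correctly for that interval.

A sixth above D lands on the letter B.
An augmented sixth spans 10 semitones, so D moves to pitch class 0. On the letter B that is B#.

B#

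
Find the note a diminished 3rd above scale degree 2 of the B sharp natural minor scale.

E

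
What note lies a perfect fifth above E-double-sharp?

A fifth above E lands on the letter B.
A perfect fifth spans 7 semitones, so E## moves to pitch class 1. On the letter B that is B##.

B##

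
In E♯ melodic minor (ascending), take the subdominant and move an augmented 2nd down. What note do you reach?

G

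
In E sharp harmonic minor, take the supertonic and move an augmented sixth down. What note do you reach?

A

The supertonic of E# harmonic minor is F##.
An augmented sixth (10 semitones) below F## lands on the letter A, giving A.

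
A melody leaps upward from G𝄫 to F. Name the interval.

Counting letters G–A–B–C–D–E–F gives a seventh.
Gbb→F = 12 semitones, 1 wider than the major seventh (11), so augmented.

augmented seventh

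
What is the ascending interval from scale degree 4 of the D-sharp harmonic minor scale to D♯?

Scale degree 4 of D# harmonic minor is G#.
G# up to D#: letters G→D make it a fifth; 7 semitones makes it perfect.

perfect fifth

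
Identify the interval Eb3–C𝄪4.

doubly augmented sixth

Counting letters E–F–G–A–B–C gives a sixth.
Eb→C## = 11 semitones, 2 wider than the major sixth (9), so doubly augmented.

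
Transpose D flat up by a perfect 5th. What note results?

Ab

A fifth above D lands on the letter A.
A perfect fifth spans 7 semitones, so Db moves to pitch class 8. On the letter A that is Ab.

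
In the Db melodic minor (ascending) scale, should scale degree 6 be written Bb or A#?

Bb

Each scale degree takes a distinct letter name. Degree 6 of a scale on D must use the letter B.
Bb and A# are enharmonically the same pitch, but only Bb uses the letter B, so it is the correct spelling here.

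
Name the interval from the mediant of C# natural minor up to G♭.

diminished third

The mediant of C# natural minor is E.
E up to Gb: letters E→G make it a third; 2 semitones makes it diminished.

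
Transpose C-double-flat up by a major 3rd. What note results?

A third above C lands on the letter E.
A major third spans 4 semitones, so Cbb moves to pitch class 2. On the letter E that is Ebb.

Ebb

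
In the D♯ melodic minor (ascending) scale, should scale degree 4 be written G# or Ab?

Each scale degree takes a distinct letter name. Degree 4 of a scale on D must use the letter G.
G# and Ab are enharmonically the same pitch, but only G# uses the letter G, so it is the correct spelling here.

G#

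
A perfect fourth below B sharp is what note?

A fourth below B lands on the letter F.
A perfect fourth spans 5 semitones, so B# moves to pitch class 7. On the letter F that is F##.

F##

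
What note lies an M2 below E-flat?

E down a major second is D, so the target letter is D.
From Eb, a major second is 2 semitones down: Db.

Db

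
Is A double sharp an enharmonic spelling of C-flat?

Yes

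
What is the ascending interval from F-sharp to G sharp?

major second

Counting letters F–G gives a second.
F#→G# = 2 semitones, exactly the major second.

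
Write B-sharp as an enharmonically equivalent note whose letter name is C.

C

Plain C sits at the same pitch as B#, so on the letter C the same pitch needs a natural: C.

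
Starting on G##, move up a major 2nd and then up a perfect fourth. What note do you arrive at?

A major second up from G## is A## (letter A, 2 semitones up).
A perfect fourth up from A## is D## (letter D, 5 semitones up).

D##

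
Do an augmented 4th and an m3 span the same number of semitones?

No

An augmented fourth spans 6 semitones; a minor third spans 3.
The spans differ, so they are not enharmonic equivalents.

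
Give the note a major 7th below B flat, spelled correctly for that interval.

Cb

B down a major seventh is C, so the target letter is C.
From Bb, a major seventh is 11 semitones down: Cb.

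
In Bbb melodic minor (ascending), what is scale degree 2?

Cb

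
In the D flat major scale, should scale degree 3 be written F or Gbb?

Each scale degree takes a distinct letter name. Degree 3 of a scale on D must use the letter F.
F and Gbb are enharmonically the same pitch, but only F uses the letter F, so it is the correct spelling here.

F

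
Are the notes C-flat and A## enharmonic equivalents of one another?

Yes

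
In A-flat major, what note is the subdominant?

Db

Degree 4 takes the letter 3 steps above A, which is D.
In major, degree 4 sits 5 semitones above the tonic. Ab + 5 semitones is pitch class 1, spelled on D as Db.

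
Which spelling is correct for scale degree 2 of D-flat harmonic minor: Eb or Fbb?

Eb

Each scale degree takes a distinct letter name. Degree 2 of a scale on D must use the letter E.
Eb and Fbb are enharmonically the same pitch, but only Eb uses the letter E, so it is the correct spelling here.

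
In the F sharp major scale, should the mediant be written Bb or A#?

A#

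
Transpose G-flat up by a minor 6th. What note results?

Ebb

G up a major sixth is E, so the target letter is E.
From Gb, a minor sixth is 8 semitones up: Ebb.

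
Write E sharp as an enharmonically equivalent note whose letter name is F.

E# is pitch class 5. The letter F alone is pitch class 5.
Pitch class 5 on F needs no accidental: F.

F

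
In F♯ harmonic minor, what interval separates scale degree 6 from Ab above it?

diminished fifth

Scale degree 6 of F# harmonic minor is D.
D up to Ab: letters D→A make it a fifth; 6 semitones makes it diminished.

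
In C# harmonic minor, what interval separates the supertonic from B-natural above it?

The supertonic of C# harmonic minor is D#.
D# up to B: letters D→B make it a sixth; 8 semitones makes it minor.

minor sixth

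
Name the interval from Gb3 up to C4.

Counting letters G–A–B–C gives a fourth.
Gb→C = 6 semitones, 1 wider than the perfect fourth (5), so augmented.

augmented fourth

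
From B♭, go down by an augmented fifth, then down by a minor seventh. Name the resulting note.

An augmented fifth down from Bb is Ebb (letter E, 8 semitones down).
A minor seventh down from Ebb is Fb (letter F, 10 semitones down).

Fb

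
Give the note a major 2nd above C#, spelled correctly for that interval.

D#

C up a major second is D, so the target letter is D.
From C#, a major second is 2 semitones up: D#.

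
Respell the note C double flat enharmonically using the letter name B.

Cbb is pitch class 10. The letter B alone is pitch class 11.
To reach pitch class 10 from B requires an offset of -1 semitone, i.e. flat: Bb.

Bb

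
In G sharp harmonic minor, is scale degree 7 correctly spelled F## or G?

F##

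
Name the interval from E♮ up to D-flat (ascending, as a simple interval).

diminished seventh

Counting letters E–F–G–A–B–C–D gives a seventh.
E→Db = 9 semitones, 2 narrower than the major seventh (11), so diminished.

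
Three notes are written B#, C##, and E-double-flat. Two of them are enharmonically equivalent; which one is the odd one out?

B#

In 12-tone equal temperament, enharmonic equivalents share a pitch class. B# is pitch class 0; C## is pitch class 2; Ebb is pitch class 2.
C## and Ebb share pitch class 2, while B# is pitch class 0.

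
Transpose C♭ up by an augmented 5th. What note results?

C up a perfect fifth is G, so the target letter is G.
From Cb, an augmented fifth is 8 semitones up: G.

G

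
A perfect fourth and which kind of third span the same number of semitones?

augmented

A perfect fourth spans 5 semitones.
A third spanning 5 semitones is augmented (the major third is 4).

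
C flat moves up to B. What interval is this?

The letter names run C→B, a span of 6 letter steps, so the interval is some kind of seventh.
Cb to B is 12 semitones. A major seventh is 11, so 12 makes it augmented.

augmented seventh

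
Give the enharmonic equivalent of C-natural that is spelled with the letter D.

Dbb

C is pitch class 0. The letter D alone is pitch class 2.
To reach pitch class 0 from D requires an offset of -2 semitones, i.e. double flat: Dbb.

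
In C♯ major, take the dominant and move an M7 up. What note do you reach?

The dominant of C# major is G#.
A major seventh (11 semitones) above G# lands on the letter F, giving F##.

F##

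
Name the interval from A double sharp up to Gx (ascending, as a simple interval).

minor seventh

The letter names run A→G, a span of 6 letter steps, so the interval is some kind of seventh.
A## to G## is 10 semitones. A major seventh is 11, so 10 makes it minor.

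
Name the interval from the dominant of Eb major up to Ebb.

The dominant of Eb major is Bb.
Bb up to Ebb: letters B→E make it a fourth; 4 semitones makes it diminished.

diminished fourth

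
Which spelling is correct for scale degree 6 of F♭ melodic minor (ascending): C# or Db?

Each scale degree takes a distinct letter name. Degree 6 of a scale on F must use the letter D.
Db and C# are enharmonically the same pitch, but only Db uses the letter D, so it is the correct spelling here.

Db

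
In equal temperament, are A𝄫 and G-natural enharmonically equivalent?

Yes

Abb = pitch class 7 and G = pitch class 7 — the same pitch class, so they are enharmonic equivalents.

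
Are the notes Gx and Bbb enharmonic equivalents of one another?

Yes

G## is pitch class 9; Bbb is pitch class 9.
All spellings map to pitch class 9, so they are enharmonically equivalent.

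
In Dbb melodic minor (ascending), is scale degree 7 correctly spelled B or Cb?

Each scale degree takes a distinct letter name. Degree 7 of a scale on D must use the letter C.
Cb and B are enharmonically the same pitch, but only Cb uses the letter C, so it is the correct spelling here.

Cb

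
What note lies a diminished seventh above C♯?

Bb

C up a major seventh is B, so the target letter is B.
From C#, a diminished seventh is 9 semitones up: Bb.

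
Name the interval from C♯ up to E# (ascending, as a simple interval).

major third

The letter names run C→E, a span of 2 letter steps, so the interval is some kind of third.
C# to E# is 4 semitones. A major third is 4, so 4 makes it major.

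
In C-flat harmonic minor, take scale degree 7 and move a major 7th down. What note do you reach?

Cb

Scale degree 7 of Cb harmonic minor is Bb.
A major seventh (11 semitones) below Bb lands on the letter C, giving Cb.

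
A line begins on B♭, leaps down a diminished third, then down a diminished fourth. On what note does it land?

D##

A diminished third down from Bb is G# (letter G, 2 semitones down).
A diminished fourth down from G# is D## (letter D, 4 semitones down).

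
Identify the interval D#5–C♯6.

minor seventh

Counting letters D–E–F–G–A–B–C gives a seventh.
D#→C# = 10 semitones, 1 narrower than the major seventh (11), so minor.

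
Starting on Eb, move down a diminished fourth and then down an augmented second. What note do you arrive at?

Ab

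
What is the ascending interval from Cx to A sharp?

minor sixth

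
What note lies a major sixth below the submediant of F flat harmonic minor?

Fbb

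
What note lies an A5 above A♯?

E##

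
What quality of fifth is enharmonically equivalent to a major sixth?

doubly augmented

A major sixth spans 9 semitones.
A fifth spanning 9 semitones is doubly augmented (the perfect fifth is 7).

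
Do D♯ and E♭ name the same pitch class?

D# is pitch class 3; Eb is pitch class 3.
All spellings map to pitch class 3, so they are enharmonically equivalent.

Yes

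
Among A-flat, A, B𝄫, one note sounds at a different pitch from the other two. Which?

Ab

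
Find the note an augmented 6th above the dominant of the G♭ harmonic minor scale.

The dominant of Gb harmonic minor is Db.
An augmented sixth (10 semitones) above Db lands on the letter B, giving B.

B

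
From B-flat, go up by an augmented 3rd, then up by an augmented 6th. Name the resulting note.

An augmented third up from Bb is D# (letter D, 5 semitones up).
An augmented sixth up from D# is B## (letter B, 10 semitones up).

B##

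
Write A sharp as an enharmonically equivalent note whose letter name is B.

A# is pitch class 10. The letter B alone is pitch class 11.
To reach pitch class 10 from B requires an offset of -1 semitone, i.e. flat: Bb.

Bb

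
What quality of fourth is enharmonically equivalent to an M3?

A major third spans 4 semitones.
A fourth spanning 4 semitones is diminished (the perfect fourth is 5).

diminished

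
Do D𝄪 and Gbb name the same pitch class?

No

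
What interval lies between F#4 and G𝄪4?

Counting letters F–G gives a second.
F#→G## = 3 semitones, 1 wider than the major second (2), so augmented.

augmented second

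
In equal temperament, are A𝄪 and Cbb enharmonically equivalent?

No

A## is pitch class 11; Cbb is pitch class 10.
The pitch classes differ (11 vs. 10), so they are not enharmonic equivalents.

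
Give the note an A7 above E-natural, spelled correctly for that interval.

D##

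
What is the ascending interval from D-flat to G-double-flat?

diminished fourth

Counting letters D–E–F–G gives a fourth.
Db→Gbb = 4 semitones, 1 narrower than the perfect fourth (5), so diminished.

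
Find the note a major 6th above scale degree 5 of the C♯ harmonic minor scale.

Scale degree 5 of C# harmonic minor is G#.
A major sixth (9 semitones) above G# lands on the letter E, giving E#.

E#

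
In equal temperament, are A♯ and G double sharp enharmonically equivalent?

No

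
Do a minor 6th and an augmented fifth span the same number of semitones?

A minor sixth spans 8 semitones; an augmented fifth spans 8.
They are enharmonically equivalent.

Yes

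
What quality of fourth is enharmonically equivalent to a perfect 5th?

A perfect fifth spans 7 semitones.
A fourth spanning 7 semitones is doubly augmented (the perfect fourth is 5).

doubly augmented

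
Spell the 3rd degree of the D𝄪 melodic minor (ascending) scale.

F##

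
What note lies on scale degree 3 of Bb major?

D

The Bb major scale runs Bb C D Eb F G A.
Degree 3 is D.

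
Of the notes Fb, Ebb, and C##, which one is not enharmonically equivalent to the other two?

In 12-tone equal temperament, enharmonic equivalents share a pitch class. Fb is pitch class 4; Ebb is pitch class 2; C## is pitch class 2.
Ebb and C## share pitch class 2, while Fb is pitch class 4.

Fb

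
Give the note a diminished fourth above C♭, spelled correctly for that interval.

C up a perfect fourth is F, so the target letter is F.
From Cb, a diminished fourth is 4 semitones up: Fbb.

Fbb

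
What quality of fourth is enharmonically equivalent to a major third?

A major third spans 4 semitones.
A fourth spanning 4 semitones is diminished (the perfect fourth is 5).

diminished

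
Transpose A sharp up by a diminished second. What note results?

Bb

A second above A lands on the letter B.
A diminished second spans 0 semitones, so A# moves to pitch class 10. On the letter B that is Bb.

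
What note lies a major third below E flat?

Cb

A third below E lands on the letter C.
A major third spans 4 semitones, so Eb moves to pitch class 11. On the letter C that is Cb.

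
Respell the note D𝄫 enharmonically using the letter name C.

Dbb is pitch class 0. The letter C alone is pitch class 0.
Pitch class 0 on C needs no accidental: C.

C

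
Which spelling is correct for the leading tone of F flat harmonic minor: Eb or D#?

Each scale degree takes a distinct letter name. Degree 7 of a scale on F must use the letter E.
Eb and D# are enharmonically the same pitch, but only Eb uses the letter E, so it is the correct spelling here.

Eb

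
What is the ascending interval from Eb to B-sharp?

The letter names run E→B, a span of 4 letter steps, so the interval is some kind of fifth.
Eb to B# is 9 semitones. A perfect fifth is 7, so 9 makes it doubly augmented.

doubly augmented fifth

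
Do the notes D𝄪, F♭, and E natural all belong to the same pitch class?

Yes

D## = pitch class 4 and Fb = pitch class 4 and E = pitch class 4 — the same pitch class, so they are enharmonic equivalents.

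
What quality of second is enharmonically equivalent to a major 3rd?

doubly augmented

A major third spans 4 semitones.
A second spanning 4 semitones is doubly augmented (the major second is 2).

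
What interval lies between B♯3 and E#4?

The letter names run B→E, a span of 3 letter steps, so the interval is some kind of fourth.
B# to E# is 5 semitones. A perfect fourth is 5, so 5 makes it perfect.

perfect fourth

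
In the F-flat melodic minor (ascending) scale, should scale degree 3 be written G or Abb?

Abb

Each scale degree takes a distinct letter name. Degree 3 of a scale on F must use the letter A.
Abb and G are enharmonically the same pitch, but only Abb uses the letter A, so it is the correct spelling here.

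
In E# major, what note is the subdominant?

A#

The E# major scale runs E# F## G## A# B# C## D##.
Degree 4 is A#.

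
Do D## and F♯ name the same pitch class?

No

Two spellings are enharmonically equivalent only if they share a pitch class.
Here D## → 4, F# → 6; 4 ≠ 6, so they are not.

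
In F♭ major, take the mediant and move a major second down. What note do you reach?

Gb

The mediant of Fb major is Ab.
A major second (2 semitones) below Ab lands on the letter G, giving Gb.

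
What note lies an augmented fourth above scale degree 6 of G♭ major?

A

Scale degree 6 of Gb major is Eb.
An augmented fourth (6 semitones) above Eb lands on the letter A, giving A.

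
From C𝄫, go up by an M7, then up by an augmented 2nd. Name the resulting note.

C

A major seventh up from Cbb is Bbb (letter B, 11 semitones up).
An augmented second up from Bbb is C (letter C, 3 semitones up).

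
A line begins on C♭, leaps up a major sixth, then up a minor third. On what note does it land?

A major sixth up from Cb is Ab (letter A, 9 semitones up).
A minor third up from Ab is Cb (letter C, 3 semitones up).

Cb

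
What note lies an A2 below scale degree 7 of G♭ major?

Ebb

Scale degree 7 of Gb major is F.
An augmented second (3 semitones) below F lands on the letter E, giving Ebb.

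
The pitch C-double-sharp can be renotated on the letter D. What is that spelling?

C## is pitch class 2. The letter D alone is pitch class 2.
Pitch class 2 on D needs no accidental: D.

D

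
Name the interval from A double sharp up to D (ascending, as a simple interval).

doubly diminished fourth

Counting letters A–B–C–D gives a fourth.
A##→D = 3 semitones, 2 narrower than the perfect fourth (5), so doubly diminished.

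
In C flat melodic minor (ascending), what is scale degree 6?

Degree 6 takes the letter 5 steps above C, which is A.
In melodic minor (ascending), degree 6 sits 9 semitones above the tonic. Cb + 9 semitones is pitch class 8, spelled on A as Ab.

Ab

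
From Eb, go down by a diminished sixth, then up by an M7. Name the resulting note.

F##

A diminished sixth down from Eb is G# (letter G, 7 semitones down).
A major seventh up from G# is F## (letter F, 11 semitones up).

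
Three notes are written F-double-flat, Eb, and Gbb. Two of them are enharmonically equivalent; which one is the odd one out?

Gbb

In 12-tone equal temperament, enharmonic equivalents share a pitch class. Fbb is pitch class 3; Eb is pitch class 3; Gbb is pitch class 5.
Fbb and Eb share pitch class 3, while Gbb is pitch class 5.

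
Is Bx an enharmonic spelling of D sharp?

Two spellings are enharmonically equivalent only if they share a pitch class.
Here B## → 1, D# → 3; 1 ≠ 3, so they are not.

No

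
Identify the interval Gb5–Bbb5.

minor third

The letter names run G→B, a span of 2 letter steps, so the interval is some kind of third.
Gb to Bbb is 3 semitones. A major third is 4, so 3 makes it minor.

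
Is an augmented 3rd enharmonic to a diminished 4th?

No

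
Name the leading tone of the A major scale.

G#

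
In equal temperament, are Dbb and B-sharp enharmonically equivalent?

Yes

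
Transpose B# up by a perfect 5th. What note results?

A fifth above B lands on the letter F.
A perfect fifth spans 7 semitones, so B# moves to pitch class 7. On the letter F that is F##.

F##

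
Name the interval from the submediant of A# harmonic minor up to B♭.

diminished fourth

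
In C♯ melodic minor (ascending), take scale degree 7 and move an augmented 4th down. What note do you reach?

Scale degree 7 of C# melodic minor (ascending) is B#.
An augmented fourth (6 semitones) below B# lands on the letter F, giving F#.

F#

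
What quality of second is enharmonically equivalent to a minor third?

augmented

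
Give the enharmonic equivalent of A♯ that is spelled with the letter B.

Bb

Plain B sits 1 semitone above A#, so on the letter B the same pitch needs a flat: Bb.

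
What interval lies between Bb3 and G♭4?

Counting letters B–C–D–E–F–G gives a sixth.
Bb→Gb = 8 semitones, 1 narrower than the major sixth (9), so minor.

minor sixth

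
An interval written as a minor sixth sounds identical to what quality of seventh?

A minor sixth spans 8 semitones.
A seventh spanning 8 semitones is doubly diminished (the major seventh is 11).

doubly diminished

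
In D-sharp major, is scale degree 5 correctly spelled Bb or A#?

Each scale degree takes a distinct letter name. Degree 5 of a scale on D must use the letter A.
A# and Bb are enharmonically the same pitch, but only A# uses the letter A, so it is the correct spelling here.

A#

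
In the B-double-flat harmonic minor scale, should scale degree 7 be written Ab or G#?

Ab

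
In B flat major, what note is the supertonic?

Degree 2 takes the letter 1 step above B, which is C.
In major, degree 2 sits 2 semitones above the tonic. Bb + 2 semitones is pitch class 0, spelled on C as C.

C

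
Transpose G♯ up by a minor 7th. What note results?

F#

G up a major seventh is F#, so the target letter is F.
From G#, a minor seventh is 10 semitones up: F#.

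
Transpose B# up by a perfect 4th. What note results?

E#

B up a perfect fourth is E, so the target letter is E.
From B#, a perfect fourth is 5 semitones up: E#.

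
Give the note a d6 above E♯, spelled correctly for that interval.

A sixth above E lands on the letter C.
A diminished sixth spans 7 semitones, so E# moves to pitch class 0. On the letter C that is C.

C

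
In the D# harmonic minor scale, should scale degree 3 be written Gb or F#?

F#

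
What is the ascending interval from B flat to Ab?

minor seventh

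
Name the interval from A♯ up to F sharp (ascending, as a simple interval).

The letter names run A→F, a span of 5 letter steps, so the interval is some kind of sixth.
A# to F# is 8 semitones. A major sixth is 9, so 8 makes it minor.

minor sixth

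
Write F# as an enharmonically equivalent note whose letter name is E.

E##

F# is pitch class 6. The letter E alone is pitch class 4.
To reach pitch class 6 from E requires an offset of +2 semitones, i.e. double sharp: E##.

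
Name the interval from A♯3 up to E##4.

augmented fifth

The letter names run A→E, a span of 4 letter steps, so the interval is some kind of fifth.
A# to E## is 8 semitones. A perfect fifth is 7, so 8 makes it augmented.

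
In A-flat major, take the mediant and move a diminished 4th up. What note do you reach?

Fb

The mediant of Ab major is C.
A diminished fourth (4 semitones) above C lands on the letter F, giving Fb.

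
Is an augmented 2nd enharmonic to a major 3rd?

No

An augmented second spans 3 semitones; a major third spans 4.
The spans differ, so they are not enharmonic equivalents.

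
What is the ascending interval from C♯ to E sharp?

major third

The letter names run C→E, a span of 2 letter steps, so the interval is some kind of third.
C# to E# is 4 semitones. A major third is 4, so 4 makes it major.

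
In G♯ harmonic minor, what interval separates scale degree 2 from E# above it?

perfect fifth

Scale degree 2 of G# harmonic minor is A#.
A# up to E#: letters A→E make it a fifth; 7 semitones makes it perfect.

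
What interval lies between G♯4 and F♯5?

Counting letters G–A–B–C–D–E–F gives a seventh.
G#→F# = 10 semitones, 1 narrower than the major seventh (11), so minor.

minor seventh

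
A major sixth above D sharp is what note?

B#

D up a major sixth is B, so the target letter is B.
From D#, a major sixth is 9 semitones up: B#.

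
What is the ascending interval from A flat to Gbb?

Counting letters A–B–C–D–E–F–G gives a seventh.
Ab→Gbb = 9 semitones, 2 narrower than the major seventh (11), so diminished.

diminished seventh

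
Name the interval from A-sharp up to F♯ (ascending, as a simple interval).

The letter names run A→F, a span of 5 letter steps, so the interval is some kind of sixth.
A# to F# is 8 semitones. A major sixth is 9, so 8 makes it minor.

minor sixth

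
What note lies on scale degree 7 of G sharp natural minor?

F#

Degree 7 takes the letter 6 steps above G, which is F.
In natural minor, degree 7 sits 10 semitones above the tonic. G# + 10 semitones is pitch class 6, spelled on F as F#.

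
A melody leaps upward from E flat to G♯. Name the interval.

augmented third

Counting letters E–F–G gives a third.
Eb→G# = 5 semitones, 1 wider than the major third (4), so augmented.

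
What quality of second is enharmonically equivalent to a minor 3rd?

A minor third spans 3 semitones.
A second spanning 3 semitones is augmented (the major second is 2).

augmented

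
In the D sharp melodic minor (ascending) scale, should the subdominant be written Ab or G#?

Each scale degree takes a distinct letter name. Degree 4 of a scale on D must use the letter G.
G# and Ab are enharmonically the same pitch, but only G# uses the letter G, so it is the correct spelling here.

G#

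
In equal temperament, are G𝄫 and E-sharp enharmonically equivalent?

Yes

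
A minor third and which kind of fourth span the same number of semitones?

A minor third spans 3 semitones.
A fourth spanning 3 semitones is doubly diminished (the perfect fourth is 5).

doubly diminished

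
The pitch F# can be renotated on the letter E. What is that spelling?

E##

F# is pitch class 6. The letter E alone is pitch class 4.
To reach pitch class 6 from E requires an offset of +2 semitones, i.e. double sharp: E##.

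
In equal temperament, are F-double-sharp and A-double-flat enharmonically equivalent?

Yes

F## = pitch class 7 and Abb = pitch class 7 — the same pitch class, so they are enharmonic equivalents.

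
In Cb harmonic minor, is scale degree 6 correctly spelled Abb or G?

Each scale degree takes a distinct letter name. Degree 6 of a scale on C must use the letter A.
Abb and G are enharmonically the same pitch, but only Abb uses the letter A, so it is the correct spelling here.

Abb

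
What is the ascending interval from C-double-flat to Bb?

The letter names run C→B, a span of 6 letter steps, so the interval is some kind of seventh.
Cbb to Bb is 12 semitones. A major seventh is 11, so 12 makes it augmented.

augmented seventh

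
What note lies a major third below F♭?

F down a major third is Db, so the target letter is D.
From Fb, a major third is 4 semitones down: Dbb.

Dbb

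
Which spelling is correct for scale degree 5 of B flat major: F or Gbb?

F

Each scale degree takes a distinct letter name. Degree 5 of a scale on B must use the letter F.
F and Gbb are enharmonically the same pitch, but only F uses the letter F, so it is the correct spelling here.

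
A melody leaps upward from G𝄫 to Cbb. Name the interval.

The letter names run G→C, a span of 3 letter steps, so the interval is some kind of fourth.
Gbb to Cbb is 5 semitones. A perfect fourth is 5, so 5 makes it perfect.

perfect fourth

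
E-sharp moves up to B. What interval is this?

diminished fifth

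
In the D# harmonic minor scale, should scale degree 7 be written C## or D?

C##

Each scale degree takes a distinct letter name. Degree 7 of a scale on D must use the letter C.
C## and D are enharmonically the same pitch, but only C## uses the letter C, so it is the correct spelling here.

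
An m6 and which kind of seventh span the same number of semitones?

A minor sixth spans 8 semitones.
A seventh spanning 8 semitones is doubly diminished (the major seventh is 11).

doubly diminished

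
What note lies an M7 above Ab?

A seventh above A lands on the letter G.
A major seventh spans 11 semitones, so Ab moves to pitch class 7. On the letter G that is G.

G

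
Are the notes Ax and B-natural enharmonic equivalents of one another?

Yes

A## is pitch class 11; B is pitch class 11.
All spellings map to pitch class 11, so they are enharmonically equivalent.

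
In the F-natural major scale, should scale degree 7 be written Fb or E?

E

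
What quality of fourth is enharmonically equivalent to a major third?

A major third spans 4 semitones.
A fourth spanning 4 semitones is diminished (the perfect fourth is 5).

diminished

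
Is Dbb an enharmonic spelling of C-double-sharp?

Two spellings are enharmonically equivalent only if they share a pitch class.
Here Dbb → 0, C## → 2; 0 ≠ 2, so they are not.

No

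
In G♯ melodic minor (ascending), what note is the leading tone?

The G# melodic minor (ascending) scale runs G# A# B C# D# E# F##.
Degree 7 is F##.

F##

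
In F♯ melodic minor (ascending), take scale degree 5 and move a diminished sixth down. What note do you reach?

E##

Scale degree 5 of F# melodic minor (ascending) is C#.
A diminished sixth (7 semitones) below C# lands on the letter E, giving E##.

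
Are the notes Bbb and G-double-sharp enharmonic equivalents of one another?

Yes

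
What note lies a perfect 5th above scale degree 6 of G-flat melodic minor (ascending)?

Bb

Scale degree 6 of Gb melodic minor (ascending) is Eb.
A perfect fifth (7 semitones) above Eb lands on the letter B, giving Bb.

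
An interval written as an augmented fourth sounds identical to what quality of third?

doubly augmented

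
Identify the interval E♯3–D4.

diminished seventh

Counting letters E–F–G–A–B–C–D gives a seventh.
E#→D = 9 semitones, 2 narrower than the major seventh (11), so diminished.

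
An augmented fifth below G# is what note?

C

A fifth below G lands on the letter C.
An augmented fifth spans 8 semitones, so G# moves to pitch class 0. On the letter C that is C.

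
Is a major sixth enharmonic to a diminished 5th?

No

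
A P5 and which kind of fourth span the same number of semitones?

doubly augmented

A perfect fifth spans 7 semitones.
A fourth spanning 7 semitones is doubly augmented (the perfect fourth is 5).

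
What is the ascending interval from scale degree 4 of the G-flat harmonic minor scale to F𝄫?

diminished fourth

Scale degree 4 of Gb harmonic minor is Cb.
Cb up to Fbb: letters C→F make it a fourth; 4 semitones makes it diminished.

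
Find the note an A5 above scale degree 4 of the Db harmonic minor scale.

D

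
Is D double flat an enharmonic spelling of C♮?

Dbb = pitch class 0 and C = pitch class 0 — the same pitch class, so they are enharmonic equivalents.

Yes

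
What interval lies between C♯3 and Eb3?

diminished third

Counting letters C–D–E gives a third.
C#→Eb = 2 semitones, 2 narrower than the major third (4), so diminished.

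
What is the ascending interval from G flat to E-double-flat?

minor sixth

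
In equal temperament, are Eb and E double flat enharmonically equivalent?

Two spellings are enharmonically equivalent only if they share a pitch class.
Here Eb → 3, Ebb → 2; 2 ≠ 3, so they are not.

No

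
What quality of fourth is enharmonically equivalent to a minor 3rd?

A minor third spans 3 semitones.
A fourth spanning 3 semitones is doubly diminished (the perfect fourth is 5).

doubly diminished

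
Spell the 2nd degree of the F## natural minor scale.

G##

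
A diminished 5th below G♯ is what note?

A fifth below G lands on the letter C.
A diminished fifth spans 6 semitones, so G# moves to pitch class 2. On the letter C that is C##.

C##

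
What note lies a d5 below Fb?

F down a perfect fifth is Bb, so the target letter is B.
From Fb, a diminished fifth is 6 semitones down: Bb.

Bb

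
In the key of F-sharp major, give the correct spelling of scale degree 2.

Degree 2 takes the letter 1 step above F, which is G.
In major, degree 2 sits 2 semitones above the tonic. F# + 2 semitones is pitch class 8, spelled on G as G#.

G#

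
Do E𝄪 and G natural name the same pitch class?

Two spellings are enharmonically equivalent only if they share a pitch class.
Here E## → 6, G → 7; 6 ≠ 7, so they are not.

No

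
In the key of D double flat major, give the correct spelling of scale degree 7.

Cb

The Dbb major scale runs Dbb Ebb Fb Gbb Abb Bbb Cb.
Degree 7 is Cb.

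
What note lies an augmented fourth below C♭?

Gbb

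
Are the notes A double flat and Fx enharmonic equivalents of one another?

Abb = pitch class 7 and F## = pitch class 7 — the same pitch class, so they are enharmonic equivalents.

Yes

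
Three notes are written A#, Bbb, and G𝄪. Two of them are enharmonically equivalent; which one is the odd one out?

In 12-tone equal temperament, enharmonic equivalents share a pitch class. A# is pitch class 10; Bbb is pitch class 9; G## is pitch class 9.
Bbb and G## share pitch class 9, while A# is pitch class 10.

A#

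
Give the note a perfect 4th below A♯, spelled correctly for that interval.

E#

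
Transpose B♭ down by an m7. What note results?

C

A seventh below B lands on the letter C.
A minor seventh spans 10 semitones, so Bb moves to pitch class 0. On the letter C that is C.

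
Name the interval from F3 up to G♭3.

minor second

Counting letters F–G gives a second.
F→Gb = 1 semitone, 1 narrower than the major second (2), so minor.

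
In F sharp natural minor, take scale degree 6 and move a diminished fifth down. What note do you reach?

Scale degree 6 of F# natural minor is D.
A diminished fifth (6 semitones) below D lands on the letter G, giving G#.

G#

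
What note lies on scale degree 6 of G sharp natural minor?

E

The G# natural minor scale runs G# A# B C# D# E F#.
Degree 6 is E.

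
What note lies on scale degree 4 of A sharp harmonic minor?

D#

The A# harmonic minor scale runs A# B# C# D# E# F# G##.
Degree 4 is D#.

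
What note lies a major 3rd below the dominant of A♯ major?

The dominant of A# major is E#.
A major third (4 semitones) below E# lands on the letter C, giving C#.

C#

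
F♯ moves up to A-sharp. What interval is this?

major third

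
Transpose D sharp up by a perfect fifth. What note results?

D up a perfect fifth is A, so the target letter is A.
From D#, a perfect fifth is 7 semitones up: A#.

A#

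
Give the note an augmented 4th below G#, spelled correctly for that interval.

D

G down a perfect fourth is D, so the target letter is D.
From G#, an augmented fourth is 6 semitones down: D.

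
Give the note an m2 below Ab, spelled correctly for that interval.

G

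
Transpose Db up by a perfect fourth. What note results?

Gb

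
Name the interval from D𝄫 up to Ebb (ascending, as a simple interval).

major second

Counting letters D–E gives a second.
Dbb→Ebb = 2 semitones, exactly the major second.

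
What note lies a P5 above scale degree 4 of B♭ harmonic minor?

Scale degree 4 of Bb harmonic minor is Eb.
A perfect fifth (7 semitones) above Eb lands on the letter B, giving Bb.

Bb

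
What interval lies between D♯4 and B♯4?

major sixth

Counting letters D–E–F–G–A–B gives a sixth.
D#→B# = 9 semitones, exactly the major sixth.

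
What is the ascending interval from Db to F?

major third

Counting letters D–E–F gives a third.
Db→F = 4 semitones, exactly the major third.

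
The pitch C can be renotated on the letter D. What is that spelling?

Dbb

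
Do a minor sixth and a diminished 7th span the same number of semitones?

A minor sixth spans 8 semitones; a diminished seventh spans 9.
The spans differ, so they are not enharmonic equivalents.

No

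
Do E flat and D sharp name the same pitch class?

Yes

Eb = pitch class 3 and D# = pitch class 3 — the same pitch class, so they are enharmonic equivalents.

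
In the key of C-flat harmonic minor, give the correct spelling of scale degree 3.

The Cb harmonic minor scale runs Cb Db Ebb Fb Gb Abb Bb.
Degree 3 is Ebb.

Ebb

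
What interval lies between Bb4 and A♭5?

The letter names run B→A, a span of 6 letter steps, so the interval is some kind of seventh.
Bb to Ab is 10 semitones. A major seventh is 11, so 10 makes it minor.

minor seventh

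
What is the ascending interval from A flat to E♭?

The letter names run A→E, a span of 4 letter steps, so the interval is some kind of fifth.
Ab to Eb is 7 semitones. A perfect fifth is 7, so 7 makes it perfect.

perfect fifth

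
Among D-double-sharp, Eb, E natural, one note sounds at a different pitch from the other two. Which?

In 12-tone equal temperament, enharmonic equivalents share a pitch class. D## is pitch class 4; Eb is pitch class 3; E is pitch class 4.
D## and E share pitch class 4, while Eb is pitch class 3.

Eb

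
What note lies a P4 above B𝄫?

Ebb

A fourth above B lands on the letter E.
A perfect fourth spans 5 semitones, so Bbb moves to pitch class 2. On the letter E that is Ebb.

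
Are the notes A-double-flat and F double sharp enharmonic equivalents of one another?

Abb = pitch class 7 and F## = pitch class 7 — the same pitch class, so they are enharmonic equivalents.

Yes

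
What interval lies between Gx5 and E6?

Counting letters G–A–B–C–D–E gives a sixth.
G##→E = 7 semitones, 2 narrower than the major sixth (9), so diminished.

diminished sixth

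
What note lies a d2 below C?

B#

C down a major second is Bb, so the target letter is B.
From C, a diminished second is 0 semitones down: B#.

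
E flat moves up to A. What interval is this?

The letter names run E→A, a span of 3 letter steps, so the interval is some kind of fourth.
Eb to A is 6 semitones. A perfect fourth is 5, so 6 makes it augmented.

augmented fourth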